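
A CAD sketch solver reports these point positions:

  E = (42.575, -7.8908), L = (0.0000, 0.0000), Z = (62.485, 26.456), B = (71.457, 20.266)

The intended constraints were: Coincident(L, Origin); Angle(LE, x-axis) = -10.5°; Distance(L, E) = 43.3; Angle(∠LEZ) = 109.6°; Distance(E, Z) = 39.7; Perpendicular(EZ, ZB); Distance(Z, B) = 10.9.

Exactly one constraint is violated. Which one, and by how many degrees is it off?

Perpendicular(EZ, ZB) — off by 4.50°.

L = (0.00, 0.00) ✓; LE at -10.50° ✓; |LE| = 43.30 ✓; ∠LEZ = 109.6° ✓; |EZ| = 39.70 ✓; ∠(EZ, ZB) = 94.50° ✗; |ZB| = 10.90 ✓.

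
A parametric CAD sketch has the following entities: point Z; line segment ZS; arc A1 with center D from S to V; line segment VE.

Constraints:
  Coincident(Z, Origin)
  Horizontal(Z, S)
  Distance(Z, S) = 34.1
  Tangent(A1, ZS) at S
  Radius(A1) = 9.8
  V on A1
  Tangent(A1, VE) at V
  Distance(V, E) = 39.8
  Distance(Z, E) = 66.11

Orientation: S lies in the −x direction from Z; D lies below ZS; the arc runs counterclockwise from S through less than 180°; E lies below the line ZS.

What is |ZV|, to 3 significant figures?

45.0

Z is at the origin; ZS is horizontal with |ZS| = 34.1 and S on the −x side, so S = (-34.1, 0.00). Since A1 is tangent to ZS there, DS ⟂ ZS, so D = S + (0, -9.8) = (-34.1, -9.80). Since DV ⟂ VE (tangency), |DE| = √(9.8² + 39.8²) = 41.0 regardless of where V sits on A1. So E lies on both circle(Z, 66.11) and circle(D, 41.0); the below-ZS intersection is E = (-43.6, -49.7). V is the foot of the tangent from E: V = (-43.9, -9.87).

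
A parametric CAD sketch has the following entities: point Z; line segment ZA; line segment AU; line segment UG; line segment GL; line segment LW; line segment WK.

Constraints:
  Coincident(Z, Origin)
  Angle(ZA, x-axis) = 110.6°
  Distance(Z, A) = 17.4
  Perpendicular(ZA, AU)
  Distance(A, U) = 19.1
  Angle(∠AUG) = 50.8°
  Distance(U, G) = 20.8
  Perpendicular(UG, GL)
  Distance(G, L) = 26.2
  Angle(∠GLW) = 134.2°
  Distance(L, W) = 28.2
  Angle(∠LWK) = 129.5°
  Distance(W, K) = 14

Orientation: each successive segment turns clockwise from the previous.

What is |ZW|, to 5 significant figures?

48.912

The perpendicularity gives GL at right angles to UG, so GL runs at 161.40°; with |GL| = 26.2, L = (-19.709, 11.651). ∠GLW = 134.2° gives LW at 115.60° from the x-axis; with |LW| = 28.2, W = (-31.894, 37.082). Then |ZW| = |W − Z| = 48.912.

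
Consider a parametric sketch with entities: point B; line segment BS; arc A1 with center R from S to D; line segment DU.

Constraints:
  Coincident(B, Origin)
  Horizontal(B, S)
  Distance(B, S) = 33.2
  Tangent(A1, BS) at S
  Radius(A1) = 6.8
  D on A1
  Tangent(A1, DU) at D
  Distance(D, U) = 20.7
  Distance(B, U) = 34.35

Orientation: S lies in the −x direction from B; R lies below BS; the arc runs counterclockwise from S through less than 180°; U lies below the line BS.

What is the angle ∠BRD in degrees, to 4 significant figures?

144.3°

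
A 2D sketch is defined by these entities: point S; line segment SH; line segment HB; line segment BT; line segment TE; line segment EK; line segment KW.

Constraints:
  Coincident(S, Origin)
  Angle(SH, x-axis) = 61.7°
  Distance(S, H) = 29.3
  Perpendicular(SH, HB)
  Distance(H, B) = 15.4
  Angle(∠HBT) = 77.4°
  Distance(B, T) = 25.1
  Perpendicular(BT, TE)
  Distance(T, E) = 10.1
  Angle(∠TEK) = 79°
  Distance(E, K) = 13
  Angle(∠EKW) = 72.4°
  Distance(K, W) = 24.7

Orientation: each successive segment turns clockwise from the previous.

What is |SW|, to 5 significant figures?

24.004

S is at the origin; SH runs at 61.7° with length 29.3, so H = (13.891, 25.798). SH ⟂ HB, so HB runs at -28.300°; with |HB| = 15.4, B = (27.450, 18.497). ∠HBT = 77.4° gives BT at -130.90° from the x-axis; with |BT| = 25.1, T = (11.016, -0.47489). The perpendicularity gives TE at right angles to BT, so TE runs at 139.10°; with |TE| = 10.1, E = (3.3820, 6.1380). ∠TEK = 79.0° gives EK at 38.100° from the x-axis; with |EK| = 13.0, K = (13.612, 14.159). ∠EKW = 72.4° gives KW at -69.500° from the x-axis; with |KW| = 24.7, W = (22.262, -8.9763). Then |SW| = |W − S| = 24.004.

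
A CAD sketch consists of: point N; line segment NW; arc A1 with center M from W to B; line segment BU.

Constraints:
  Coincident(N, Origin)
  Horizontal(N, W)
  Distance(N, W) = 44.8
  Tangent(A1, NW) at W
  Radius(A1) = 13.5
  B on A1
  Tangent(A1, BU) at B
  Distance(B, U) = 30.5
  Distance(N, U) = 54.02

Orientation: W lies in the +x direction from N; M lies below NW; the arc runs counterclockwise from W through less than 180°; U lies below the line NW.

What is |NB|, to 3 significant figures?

34.1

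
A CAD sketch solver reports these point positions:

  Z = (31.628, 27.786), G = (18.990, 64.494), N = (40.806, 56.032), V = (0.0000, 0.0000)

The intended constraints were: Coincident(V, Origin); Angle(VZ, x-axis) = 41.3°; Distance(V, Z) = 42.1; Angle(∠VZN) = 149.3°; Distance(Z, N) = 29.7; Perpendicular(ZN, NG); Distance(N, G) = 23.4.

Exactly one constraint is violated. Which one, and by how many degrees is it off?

Perpendicular(ZN, NG) — off by 3.20°.

V = (0.00, 0.00) ✓; VZ at 41.30° ✓; |VZ| = 42.10 ✓; ∠VZN = 149.3° ✓; |ZN| = 29.70 ✓; ∠(ZN, NG) = 86.80° ✗; |NG| = 23.40 ✓.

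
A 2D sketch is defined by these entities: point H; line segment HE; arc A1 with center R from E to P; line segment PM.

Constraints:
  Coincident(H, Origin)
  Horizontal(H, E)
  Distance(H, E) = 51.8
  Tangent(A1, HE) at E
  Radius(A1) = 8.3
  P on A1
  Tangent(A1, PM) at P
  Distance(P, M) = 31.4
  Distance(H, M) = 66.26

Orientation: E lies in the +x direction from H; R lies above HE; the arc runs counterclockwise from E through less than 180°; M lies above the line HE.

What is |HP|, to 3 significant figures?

60.7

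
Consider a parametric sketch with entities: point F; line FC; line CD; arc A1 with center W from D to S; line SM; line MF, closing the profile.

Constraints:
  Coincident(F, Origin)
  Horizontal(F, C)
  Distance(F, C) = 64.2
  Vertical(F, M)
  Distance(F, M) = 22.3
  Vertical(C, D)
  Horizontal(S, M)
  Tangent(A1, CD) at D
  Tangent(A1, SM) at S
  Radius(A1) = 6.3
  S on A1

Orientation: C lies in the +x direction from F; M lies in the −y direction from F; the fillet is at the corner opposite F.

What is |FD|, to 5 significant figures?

66.164

F is at the origin; FC is horizontal with |FC| = 64.2 and C on the +x side, so C = (64.200, 0.0000). FM is vertical with |FM| = 22.3 and M on the −y side, so M = (0.0000, -22.300). The virtual corner opposite F is at (64.200, -22.300). A1 meets CD tangentially, so WD is at right angles to CD and since A1 is tangent to SM there, WS ⟂ SM, with radius 6.3, so the center W sits 6.3 in from both sides at W = (57.900, -16.000). That places the tangent points at D = (64.200, -16.000) on CD and S = (57.900, -22.300) on SM. Then |FD| = |D − F| = 66.164.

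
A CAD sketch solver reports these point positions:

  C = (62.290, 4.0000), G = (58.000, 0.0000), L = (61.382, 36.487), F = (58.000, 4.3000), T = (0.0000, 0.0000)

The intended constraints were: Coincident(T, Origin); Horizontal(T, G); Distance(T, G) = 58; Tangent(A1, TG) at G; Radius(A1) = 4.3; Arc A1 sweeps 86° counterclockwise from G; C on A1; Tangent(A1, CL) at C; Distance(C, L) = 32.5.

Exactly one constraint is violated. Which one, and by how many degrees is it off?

Tangent(A1, CL) at C — off by 5.60°.

T = (0.00, 0.00) ✓; T.y = 0.00, G.y = 0.00 ✓; |TG| = 58.00 ✓; ∠(FG, GT) = 90.00° ✓; |FG| = 4.300 ✓; bearing(F→C) − bearing(F→G) = 86.00° ✓; |FC| = 4.300 ✓; ∠(FC, CL) = 84.40° ✗; |CL| = 32.50 ✓.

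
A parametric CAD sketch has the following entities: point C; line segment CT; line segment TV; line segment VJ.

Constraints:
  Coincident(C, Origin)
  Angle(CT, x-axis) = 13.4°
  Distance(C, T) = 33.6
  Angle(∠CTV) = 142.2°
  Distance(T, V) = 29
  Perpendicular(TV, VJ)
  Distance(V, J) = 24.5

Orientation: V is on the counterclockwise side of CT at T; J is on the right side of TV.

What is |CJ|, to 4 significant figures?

71.55

C is at the origin; CT runs at 13.4° with length 33.6, so T = 33.6·(cos 13.4°, sin 13.4°) = (32.69, 7.787). ∠CTV = 142.2°, so TV runs at 13.4° + (180° − 142.2°) = 51.20° from the x-axis; with |TV| = 29.0, V = T + 29.0·(cos 51.20°, sin 51.20°) = (50.86, 30.39). TV ⟂ VJ; with |VJ| = 24.5 on the right of TV, J = V + 24.5·(0.7793, -0.6266) = (69.95, 15.04). Then |CJ| = |J − C| = 71.55.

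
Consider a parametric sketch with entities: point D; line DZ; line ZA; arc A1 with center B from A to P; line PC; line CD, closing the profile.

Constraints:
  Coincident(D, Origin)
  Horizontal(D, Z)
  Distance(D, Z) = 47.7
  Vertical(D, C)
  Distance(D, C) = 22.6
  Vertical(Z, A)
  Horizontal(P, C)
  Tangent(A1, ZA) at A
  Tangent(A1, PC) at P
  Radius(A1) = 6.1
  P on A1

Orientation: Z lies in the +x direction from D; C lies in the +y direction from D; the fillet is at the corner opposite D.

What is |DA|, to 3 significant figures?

50.5

The virtual corner opposite D is at (47.7, 22.6). Since A1 is tangent to ZA there, BA ⟂ ZA and tangency of A1 to PC means the radius BP is perpendicular to PC, with radius 6.1, so the center B sits 6.1 in from both sides at B = (41.6, 16.5). That places the tangent points at A = (47.7, 16.5) on ZA and P = (41.6, 22.6) on PC. Then |DA| = |A − D| = 50.5.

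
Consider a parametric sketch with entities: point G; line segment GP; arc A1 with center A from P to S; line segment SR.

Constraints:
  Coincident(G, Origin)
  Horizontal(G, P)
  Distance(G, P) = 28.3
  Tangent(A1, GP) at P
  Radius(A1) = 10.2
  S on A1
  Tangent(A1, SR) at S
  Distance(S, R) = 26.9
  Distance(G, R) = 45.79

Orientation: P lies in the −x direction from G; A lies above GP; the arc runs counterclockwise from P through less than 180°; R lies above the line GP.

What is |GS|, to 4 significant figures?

22.22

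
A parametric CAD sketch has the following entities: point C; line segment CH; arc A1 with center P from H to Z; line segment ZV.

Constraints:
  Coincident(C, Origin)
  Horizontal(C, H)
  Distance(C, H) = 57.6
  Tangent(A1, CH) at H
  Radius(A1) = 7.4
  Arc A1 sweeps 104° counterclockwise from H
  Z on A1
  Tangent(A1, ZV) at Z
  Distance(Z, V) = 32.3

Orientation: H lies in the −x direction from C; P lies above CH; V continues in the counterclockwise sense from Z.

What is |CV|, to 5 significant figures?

70.950

On A1, H sits at bearing -90° from P; a 104° counterclockwise sweep puts Z at bearing 14°, so Z = P + 7.4·(cos 14°, sin 14°) = (-50.420, 9.1902). The tangent condition forces PZ to be normal to ZV, so ZV runs along (−sin 14°, cos 14°); with |ZV| = 32.3, V = (-58.234, 40.531). Then |CV| = |V − C| = 70.950.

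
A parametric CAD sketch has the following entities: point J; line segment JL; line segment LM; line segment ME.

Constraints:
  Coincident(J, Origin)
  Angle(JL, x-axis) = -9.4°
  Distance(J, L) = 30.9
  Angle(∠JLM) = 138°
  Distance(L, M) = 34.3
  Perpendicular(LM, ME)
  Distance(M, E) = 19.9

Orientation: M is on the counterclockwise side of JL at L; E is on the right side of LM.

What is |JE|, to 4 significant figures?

70.18

J is at the origin; JL runs at -9.4° with length 30.9, so L = 30.9·(cos -9.4°, sin -9.4°) = (30.49, -5.047). ∠JLM = 138.0°, so LM runs at -9.4° + (180° − 138.0°) = 32.60° from the x-axis; with |LM| = 34.3, M = L + 34.3·(cos 32.60°, sin 32.60°) = (59.38, 13.43). The perpendicularity gives ME at right angles to LM; with |ME| = 19.9 on the right of LM, E = M + 19.9·(0.5388, -0.8425) = (70.10, -3.332). Then |JE| = |E − J| = 70.18.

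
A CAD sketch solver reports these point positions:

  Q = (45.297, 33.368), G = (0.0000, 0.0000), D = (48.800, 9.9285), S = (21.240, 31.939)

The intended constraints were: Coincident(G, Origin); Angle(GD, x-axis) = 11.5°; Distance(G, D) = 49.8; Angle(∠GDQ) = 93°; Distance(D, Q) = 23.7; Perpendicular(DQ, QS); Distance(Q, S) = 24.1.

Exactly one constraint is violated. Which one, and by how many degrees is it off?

Perpendicular(DQ, QS) — off by 5.10°.

G = (0.00, 0.00) ✓; GD at 11.50° ✓; |GD| = 49.80 ✓; ∠GDQ = 93.00° ✓; |DQ| = 23.70 ✓; ∠(DQ, QS) = 84.90° ✗; |QS| = 24.10 ✓.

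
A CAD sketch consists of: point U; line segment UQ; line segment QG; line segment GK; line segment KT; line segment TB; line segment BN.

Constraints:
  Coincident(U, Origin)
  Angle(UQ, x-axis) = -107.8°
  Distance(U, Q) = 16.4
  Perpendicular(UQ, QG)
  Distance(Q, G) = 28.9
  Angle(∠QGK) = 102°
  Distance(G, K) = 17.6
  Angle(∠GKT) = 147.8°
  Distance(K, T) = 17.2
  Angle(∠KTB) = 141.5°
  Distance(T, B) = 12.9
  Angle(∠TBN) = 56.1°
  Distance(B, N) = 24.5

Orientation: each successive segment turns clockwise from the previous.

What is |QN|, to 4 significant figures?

22.85

U is at the origin; UQ runs at -107.8° with length 16.4, so Q = (-5.013, -15.61). The perpendicularity gives QG at right angles to UQ, so QG runs at 162.2°; with |QG| = 28.9, G = (-32.53, -6.780). ∠QGK = 102.0° gives GK at 84.20° from the x-axis; with |GK| = 17.6, K = (-30.75, 10.73). ∠GKT = 147.8° gives KT at 52.00° from the x-axis; with |KT| = 17.2, T = (-20.16, 24.28). ∠KTB = 141.5° gives TB at 13.50° from the x-axis; with |TB| = 12.9, B = (-7.618, 27.29). ∠TBN = 56.1° gives BN at -110.4° from the x-axis; with |BN| = 24.5, N = (-16.16, 4.331). Then |QN| = |N − Q| = 22.85.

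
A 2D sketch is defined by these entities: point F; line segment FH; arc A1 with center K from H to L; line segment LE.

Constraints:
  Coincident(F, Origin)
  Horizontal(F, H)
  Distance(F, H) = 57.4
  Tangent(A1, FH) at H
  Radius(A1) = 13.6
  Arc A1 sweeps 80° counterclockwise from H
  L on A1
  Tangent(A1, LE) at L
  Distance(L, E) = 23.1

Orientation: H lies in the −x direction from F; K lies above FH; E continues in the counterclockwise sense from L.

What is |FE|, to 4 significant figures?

52.49

F is at the origin; FH is horizontal with |FH| = 57.4 and H on the −x side, so H = (-57.40, 0.000). Since A1 is tangent to FH there, KH ⟂ FH, so K = H + (0, 13.6) = (-57.40, 13.60). On A1, H sits at bearing -90° from K; an 80° counterclockwise sweep puts L at bearing -10°, so L = K + 13.6·(cos -10°, sin -10°) = (-44.01, 11.24). Since A1 is tangent to LE there, KL ⟂ LE, so LE runs along (−sin -10°, cos -10°); with |LE| = 23.1, E = (-40.00, 33.99). Then |FE| = |E − F| = 52.49.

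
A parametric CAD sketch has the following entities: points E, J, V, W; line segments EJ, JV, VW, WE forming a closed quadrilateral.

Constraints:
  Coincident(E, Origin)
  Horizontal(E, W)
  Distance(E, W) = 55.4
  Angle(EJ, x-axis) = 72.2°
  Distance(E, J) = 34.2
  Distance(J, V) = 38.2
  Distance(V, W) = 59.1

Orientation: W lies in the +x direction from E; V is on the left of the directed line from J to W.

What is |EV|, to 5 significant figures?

69.531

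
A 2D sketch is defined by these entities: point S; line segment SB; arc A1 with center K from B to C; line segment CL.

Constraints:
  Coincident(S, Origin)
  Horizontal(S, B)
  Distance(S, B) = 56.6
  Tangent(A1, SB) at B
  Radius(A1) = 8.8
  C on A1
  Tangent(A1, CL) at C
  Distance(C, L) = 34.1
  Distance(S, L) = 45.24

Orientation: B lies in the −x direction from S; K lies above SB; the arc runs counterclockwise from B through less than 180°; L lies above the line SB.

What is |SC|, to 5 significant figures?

49.325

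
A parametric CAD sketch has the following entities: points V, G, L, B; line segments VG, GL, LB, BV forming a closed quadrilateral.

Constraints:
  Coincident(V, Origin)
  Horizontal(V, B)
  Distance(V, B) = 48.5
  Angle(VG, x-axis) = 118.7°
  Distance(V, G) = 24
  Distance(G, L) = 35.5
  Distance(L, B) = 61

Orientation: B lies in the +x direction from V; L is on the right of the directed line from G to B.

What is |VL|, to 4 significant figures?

18.01

Checks: |GL| = 35.50 ✓; |LB| = 61.00 ✓.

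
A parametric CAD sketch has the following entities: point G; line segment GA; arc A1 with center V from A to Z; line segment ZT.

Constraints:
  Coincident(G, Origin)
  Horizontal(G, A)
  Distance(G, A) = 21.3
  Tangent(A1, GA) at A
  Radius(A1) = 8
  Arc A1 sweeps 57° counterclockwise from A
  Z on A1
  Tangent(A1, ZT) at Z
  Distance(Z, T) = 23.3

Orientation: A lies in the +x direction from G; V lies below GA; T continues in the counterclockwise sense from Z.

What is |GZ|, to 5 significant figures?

15.039

G is at the origin; GA is horizontal with |GA| = 21.3 and A on the +x side, so A = (21.300, 0.0000). Since A1 is tangent to GA there, VA ⟂ GA, so V = A + (0, -8) = (21.300, -8.0000). On A1, A sits at bearing 90° from V; a 57° counterclockwise sweep puts Z at bearing 147°, so Z = V + 8.0·(cos 147°, sin 147°) = (14.591, -3.6429). Then |GZ| = |Z − G| = 15.039.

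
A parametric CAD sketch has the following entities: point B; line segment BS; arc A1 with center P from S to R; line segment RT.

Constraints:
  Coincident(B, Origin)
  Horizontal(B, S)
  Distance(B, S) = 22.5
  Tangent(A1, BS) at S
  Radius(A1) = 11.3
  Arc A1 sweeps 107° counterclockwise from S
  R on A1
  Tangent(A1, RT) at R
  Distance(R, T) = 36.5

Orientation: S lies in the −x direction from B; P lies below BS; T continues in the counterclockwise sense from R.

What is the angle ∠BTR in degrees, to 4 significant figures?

41.57°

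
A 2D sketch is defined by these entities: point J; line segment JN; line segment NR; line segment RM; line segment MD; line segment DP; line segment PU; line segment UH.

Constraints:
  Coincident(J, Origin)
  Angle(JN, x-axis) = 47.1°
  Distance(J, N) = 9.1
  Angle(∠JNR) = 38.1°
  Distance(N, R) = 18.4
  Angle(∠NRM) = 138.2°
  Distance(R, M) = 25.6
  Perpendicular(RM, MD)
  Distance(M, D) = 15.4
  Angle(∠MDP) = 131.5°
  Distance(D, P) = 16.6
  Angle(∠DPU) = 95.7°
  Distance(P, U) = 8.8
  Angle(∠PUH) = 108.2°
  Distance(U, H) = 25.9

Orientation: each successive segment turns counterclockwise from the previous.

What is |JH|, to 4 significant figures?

26.62

J is at the origin; JN runs at 47.1° with length 9.1, so N = (6.195, 6.666). ∠JNR = 38.1° gives NR at -171.0° from the x-axis; with |NR| = 18.4, R = (-11.98, 3.788). ∠NRM = 138.2° gives RM at -129.2° from the x-axis; with |RM| = 25.6, M = (-28.16, -16.05). RM ⟂ MD, so MD runs at -39.20°; with |MD| = 15.4, D = (-16.22, -25.78). ∠MDP = 131.5° gives DP at 9.300° from the x-axis; with |DP| = 16.6, P = (0.1571, -23.10). ∠DPU = 95.7° gives PU at 93.60° from the x-axis; with |PU| = 8.8, U = (-0.3955, -14.32). ∠PUH = 108.2° gives UH at 165.4° from the x-axis; with |UH| = 25.9, H = (-25.46, -7.790). Then |JH| = |H − J| = 26.62.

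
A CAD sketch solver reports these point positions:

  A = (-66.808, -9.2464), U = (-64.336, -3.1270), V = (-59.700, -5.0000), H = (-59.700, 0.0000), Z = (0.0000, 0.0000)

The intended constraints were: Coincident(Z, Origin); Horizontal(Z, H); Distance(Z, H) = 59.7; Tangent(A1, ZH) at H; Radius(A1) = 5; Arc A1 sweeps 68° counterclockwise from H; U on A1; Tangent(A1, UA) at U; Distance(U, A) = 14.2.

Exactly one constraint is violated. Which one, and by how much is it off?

Distance(U, A) = 14.2 — off by 7.60.

Z = (0.00, 0.00) ✓; Z.y = 0.00, H.y = 0.00 ✓; |ZH| = 59.70 ✓; ∠(VH, HZ) = 90.00° ✓; |VH| = 5.000 ✓; bearing(V→U) − bearing(V→H) = 68.00° ✓; |VU| = 5.000 ✓; ∠(VU, UA) = 90.00° ✓; |UA| = 6.600 ✗.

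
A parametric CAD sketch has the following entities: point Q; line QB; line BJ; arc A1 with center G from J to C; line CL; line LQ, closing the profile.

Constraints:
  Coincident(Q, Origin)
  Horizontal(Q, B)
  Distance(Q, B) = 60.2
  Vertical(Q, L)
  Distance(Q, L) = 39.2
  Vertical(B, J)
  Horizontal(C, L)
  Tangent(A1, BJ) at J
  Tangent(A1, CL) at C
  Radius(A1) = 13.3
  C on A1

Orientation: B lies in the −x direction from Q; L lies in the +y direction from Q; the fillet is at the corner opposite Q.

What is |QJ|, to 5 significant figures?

65.535

Q is at the origin; Q and B share the same y with |QB| = 60.2 and B on the −x side, so B = (-60.200, 0.0000). Q and L share the same x with |QL| = 39.2 and L on the +y side, so L = (0.0000, 39.200). The virtual corner opposite Q is at (-60.200, 39.200). A1 meets BJ tangentially, so GJ is at right angles to BJ and A1 meets CL tangentially, so GC is at right angles to CL, with radius 13.3, so the center G sits 13.3 in from both sides at G = (-46.900, 25.900). That places the tangent points at J = (-60.200, 25.900) on BJ and C = (-46.900, 39.200) on CL. Then |QJ| = |J − Q| = 65.535.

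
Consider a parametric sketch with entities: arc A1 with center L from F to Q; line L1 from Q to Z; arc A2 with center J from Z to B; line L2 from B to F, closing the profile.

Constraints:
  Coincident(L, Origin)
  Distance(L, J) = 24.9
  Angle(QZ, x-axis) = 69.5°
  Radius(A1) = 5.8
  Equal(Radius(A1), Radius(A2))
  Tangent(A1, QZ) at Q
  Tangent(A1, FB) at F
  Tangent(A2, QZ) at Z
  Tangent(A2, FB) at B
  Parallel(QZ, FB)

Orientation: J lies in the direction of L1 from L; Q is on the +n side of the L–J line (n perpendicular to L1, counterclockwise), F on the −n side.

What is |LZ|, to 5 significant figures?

25.567

The slot axis is L1's direction at 69.5°, so u = (cos 69.5°, sin 69.5°) = (0.35021, 0.93667) and n = (−sin 69.5°, cos 69.5°) = (-0.93667, 0.35021). L is at the origin and J lies 24.9 along u from L, so J = 24.9·u = (8.7202, 23.323). Tangency of A1 to both parallel lines with radius 5.8 puts Q and F at L ± 5.8·n: Q = (-5.4327, 2.0312), F = (5.4327, -2.0312). Equal radii place Z and B the same way about J: Z = J + 5.8·n = (3.2875, 25.354), B = J − 5.8·n = (14.153, 21.292). Then |LZ| = |Z − L| = 25.567.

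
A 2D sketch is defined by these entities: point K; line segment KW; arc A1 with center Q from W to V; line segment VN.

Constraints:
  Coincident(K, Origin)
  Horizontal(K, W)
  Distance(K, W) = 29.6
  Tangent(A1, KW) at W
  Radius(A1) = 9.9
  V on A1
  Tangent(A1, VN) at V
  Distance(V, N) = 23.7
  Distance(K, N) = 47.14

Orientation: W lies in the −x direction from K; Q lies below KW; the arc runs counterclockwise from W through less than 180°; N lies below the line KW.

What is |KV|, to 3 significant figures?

41.1

Checks: |QV| = 9.900 ✓; ∠(QV, VN) = 90.00° ✓; |VN| = 23.70 ✓; |KN| = 47.14 ✓.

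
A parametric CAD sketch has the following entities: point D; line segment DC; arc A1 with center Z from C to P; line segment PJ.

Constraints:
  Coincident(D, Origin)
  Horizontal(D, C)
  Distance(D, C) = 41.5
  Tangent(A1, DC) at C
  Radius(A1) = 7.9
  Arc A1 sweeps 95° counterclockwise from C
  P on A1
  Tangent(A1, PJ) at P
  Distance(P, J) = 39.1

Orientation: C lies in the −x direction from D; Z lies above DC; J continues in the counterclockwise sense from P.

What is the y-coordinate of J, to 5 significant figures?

47.540

D is at the origin; DC is horizontal with |DC| = 41.5 and C on the −x side, so C = (-41.500, 0.0000). The tangent condition forces ZC to be normal to DC, so Z = C + (0, 7.9) = (-41.500, 7.9000). On A1, C sits at bearing -90° from Z; a 95° counterclockwise sweep puts P at bearing 5°, so P = Z + 7.9·(cos 5°, sin 5°) = (-33.630, 8.5885). Tangency of A1 to PJ means the radius ZP is perpendicular to PJ, so PJ runs along (−sin 5°, cos 5°); with |PJ| = 39.1, J = (-37.038, 47.540). So J.y = 47.540.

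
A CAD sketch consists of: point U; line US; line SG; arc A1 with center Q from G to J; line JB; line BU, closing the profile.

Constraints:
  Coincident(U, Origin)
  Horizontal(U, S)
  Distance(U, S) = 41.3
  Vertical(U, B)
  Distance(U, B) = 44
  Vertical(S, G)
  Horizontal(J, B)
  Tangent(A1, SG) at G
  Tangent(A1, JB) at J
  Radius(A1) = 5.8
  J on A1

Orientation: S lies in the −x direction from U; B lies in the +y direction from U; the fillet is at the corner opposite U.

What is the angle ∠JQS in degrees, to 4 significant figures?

171.4°

The virtual corner opposite U is at (-41.30, 44.00). Since A1 is tangent to SG there, QG ⟂ SG and A1 meets JB tangentially, so QJ is at right angles to JB, with radius 5.8, so the center Q sits 5.8 in from both sides at Q = (-35.50, 38.20). That places the tangent points at G = (-41.30, 38.20) on SG and J = (-35.50, 44.00) on JB. Then cos ∠JQS = QJ·QS / (|QJ||QS|), giving 171.4°.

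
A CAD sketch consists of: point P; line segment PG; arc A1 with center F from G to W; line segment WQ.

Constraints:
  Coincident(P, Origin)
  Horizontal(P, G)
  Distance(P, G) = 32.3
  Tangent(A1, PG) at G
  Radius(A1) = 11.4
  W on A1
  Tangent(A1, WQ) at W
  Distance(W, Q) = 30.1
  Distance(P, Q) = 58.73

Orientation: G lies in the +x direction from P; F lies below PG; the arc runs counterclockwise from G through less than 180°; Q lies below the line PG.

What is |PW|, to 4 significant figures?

29.24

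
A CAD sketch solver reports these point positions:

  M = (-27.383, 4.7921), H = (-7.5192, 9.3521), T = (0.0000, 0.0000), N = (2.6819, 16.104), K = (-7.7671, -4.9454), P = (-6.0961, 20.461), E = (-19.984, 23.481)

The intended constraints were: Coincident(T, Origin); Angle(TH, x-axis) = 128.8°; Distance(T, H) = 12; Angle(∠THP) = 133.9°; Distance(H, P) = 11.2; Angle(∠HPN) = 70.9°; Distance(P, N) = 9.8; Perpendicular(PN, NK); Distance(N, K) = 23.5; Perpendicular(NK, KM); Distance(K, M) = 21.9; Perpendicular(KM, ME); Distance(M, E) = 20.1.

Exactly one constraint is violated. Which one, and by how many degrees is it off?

Perpendicular(KM, ME) — off by 4.80°.

T = (0.00, 0.00) ✓; TH at 128.8° ✓; |TH| = 12.00 ✓; ∠THP = 133.9° ✓; |HP| = 11.20 ✓; ∠HPN = 70.90° ✓; |PN| = 9.800 ✓; ∠(PN, NK) = 90.00° ✓; |NK| = 23.50 ✓; ∠(NK, KM) = 90.00° ✓; |KM| = 21.90 ✓; ∠(KM, ME) = 85.20° ✗; |ME| = 20.10 ✓.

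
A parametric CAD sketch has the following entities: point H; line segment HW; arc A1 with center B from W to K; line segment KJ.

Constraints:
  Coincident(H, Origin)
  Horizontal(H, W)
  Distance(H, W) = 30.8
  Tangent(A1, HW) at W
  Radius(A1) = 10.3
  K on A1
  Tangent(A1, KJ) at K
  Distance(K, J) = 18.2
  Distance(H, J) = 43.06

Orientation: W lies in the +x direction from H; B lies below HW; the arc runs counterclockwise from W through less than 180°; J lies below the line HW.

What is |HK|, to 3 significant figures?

26.2

Checks: |BK| = 10.30 ✓; ∠(BK, KJ) = 90.00° ✓; |KJ| = 18.20 ✓; |HJ| = 43.06 ✓.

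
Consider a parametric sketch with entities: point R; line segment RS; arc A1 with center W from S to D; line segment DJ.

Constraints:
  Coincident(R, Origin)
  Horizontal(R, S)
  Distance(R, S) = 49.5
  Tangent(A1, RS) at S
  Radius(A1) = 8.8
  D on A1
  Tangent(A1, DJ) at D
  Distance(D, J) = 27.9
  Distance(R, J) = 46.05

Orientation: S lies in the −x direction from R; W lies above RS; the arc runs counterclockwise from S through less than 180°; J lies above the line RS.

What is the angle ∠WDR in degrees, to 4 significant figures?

170.4°

R is at the origin; RS is horizontal with |RS| = 49.5 and S on the −x side, so S = (-49.50, 0.000). The tangent condition forces WS to be normal to RS, so W = S + (0, 8.8) = (-49.50, 8.800). Since WD ⟂ DJ (tangency), |WJ| = √(8.8² + 27.9²) = 29.25 regardless of where D sits on A1. So J lies on both circle(R, 46.05) and circle(W, 29.25); the above-RS intersection is J = (-32.51, 32.62). D is the foot of the tangent from J: D = (-41.13, 6.081).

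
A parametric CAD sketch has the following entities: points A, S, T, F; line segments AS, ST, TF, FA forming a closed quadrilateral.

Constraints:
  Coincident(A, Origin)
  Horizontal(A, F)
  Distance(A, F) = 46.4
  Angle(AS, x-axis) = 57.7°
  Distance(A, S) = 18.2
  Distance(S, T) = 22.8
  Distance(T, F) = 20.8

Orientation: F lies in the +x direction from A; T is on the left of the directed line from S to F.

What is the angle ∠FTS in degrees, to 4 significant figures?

131.6°

Checks: |ST| = 22.80 ✓; |TF| = 20.80 ✓.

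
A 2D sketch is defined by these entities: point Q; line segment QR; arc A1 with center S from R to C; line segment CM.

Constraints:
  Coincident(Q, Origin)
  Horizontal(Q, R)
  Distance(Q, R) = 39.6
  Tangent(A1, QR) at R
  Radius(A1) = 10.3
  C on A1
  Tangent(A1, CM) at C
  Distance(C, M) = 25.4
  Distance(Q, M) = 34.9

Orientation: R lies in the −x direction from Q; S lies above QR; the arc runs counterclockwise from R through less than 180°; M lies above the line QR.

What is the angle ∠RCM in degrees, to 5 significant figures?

147.54°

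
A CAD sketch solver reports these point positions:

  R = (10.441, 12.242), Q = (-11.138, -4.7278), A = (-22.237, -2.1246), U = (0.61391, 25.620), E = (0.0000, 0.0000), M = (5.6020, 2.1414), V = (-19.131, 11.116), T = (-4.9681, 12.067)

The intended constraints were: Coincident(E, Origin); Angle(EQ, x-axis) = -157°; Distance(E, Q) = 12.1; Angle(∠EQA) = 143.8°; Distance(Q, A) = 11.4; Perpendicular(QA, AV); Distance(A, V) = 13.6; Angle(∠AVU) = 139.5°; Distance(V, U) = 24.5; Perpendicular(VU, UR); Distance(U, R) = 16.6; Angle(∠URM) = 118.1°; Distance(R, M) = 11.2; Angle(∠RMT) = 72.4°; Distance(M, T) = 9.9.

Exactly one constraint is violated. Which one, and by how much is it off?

Distance(M, T) = 9.9 — off by 4.60.

E = (0.00, 0.00) ✓; EQ at -157.0° ✓; |EQ| = 12.10 ✓; ∠EQA = 143.8° ✓; |QA| = 11.40 ✓; ∠(QA, AV) = 90.00° ✓; |AV| = 13.60 ✓; ∠AVU = 139.5° ✓; |VU| = 24.50 ✓; ∠(VU, UR) = 90.00° ✓; |UR| = 16.60 ✓; ∠URM = 118.1° ✓; |RM| = 11.20 ✓; ∠RMT = 72.40° ✓; |MT| = 14.50 ✗.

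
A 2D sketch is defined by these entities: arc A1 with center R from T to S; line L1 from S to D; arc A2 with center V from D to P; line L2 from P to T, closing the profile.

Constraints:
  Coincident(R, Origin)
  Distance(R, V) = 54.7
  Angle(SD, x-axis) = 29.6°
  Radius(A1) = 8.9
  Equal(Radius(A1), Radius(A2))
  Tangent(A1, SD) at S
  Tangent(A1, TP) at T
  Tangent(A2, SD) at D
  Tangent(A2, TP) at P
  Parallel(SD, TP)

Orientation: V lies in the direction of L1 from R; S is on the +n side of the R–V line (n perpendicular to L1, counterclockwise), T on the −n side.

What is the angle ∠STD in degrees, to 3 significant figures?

72.0°

Tangency of A1 to both parallel lines with radius 8.9 puts S and T at R ± 8.9·n: S = (-4.40, 7.74), T = (4.40, -7.74). Equal radii place D and P the same way about V: D = V + 8.9·n = (43.2, 34.8), P = V − 8.9·n = (52.0, 19.3). Then cos ∠STD = TS·TD / (|TS||TD|), giving 72.0°.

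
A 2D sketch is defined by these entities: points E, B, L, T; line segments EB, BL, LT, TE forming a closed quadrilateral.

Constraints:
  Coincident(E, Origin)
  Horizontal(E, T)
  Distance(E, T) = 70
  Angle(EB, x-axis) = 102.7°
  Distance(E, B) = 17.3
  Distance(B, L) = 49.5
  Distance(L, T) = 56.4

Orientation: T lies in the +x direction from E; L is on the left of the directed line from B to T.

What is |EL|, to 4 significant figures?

58.37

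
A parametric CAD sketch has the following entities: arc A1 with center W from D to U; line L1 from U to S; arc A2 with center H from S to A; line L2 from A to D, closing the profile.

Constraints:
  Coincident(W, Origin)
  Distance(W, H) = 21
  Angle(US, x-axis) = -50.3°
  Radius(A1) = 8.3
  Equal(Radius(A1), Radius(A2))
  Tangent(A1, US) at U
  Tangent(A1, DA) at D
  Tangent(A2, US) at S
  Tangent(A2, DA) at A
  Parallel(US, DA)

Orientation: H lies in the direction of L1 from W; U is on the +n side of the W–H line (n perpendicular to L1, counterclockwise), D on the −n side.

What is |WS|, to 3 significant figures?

22.6

The slot axis is L1's direction at -50.3°, so u = (cos -50.3°, sin -50.3°) = (0.639, -0.769) and n = (−sin -50.3°, cos -50.3°) = (0.769, 0.639). W is at the origin and H lies 21.0 along u from W, so H = 21.0·u = (13.4, -16.2). Tangency of A1 to both parallel lines with radius 8.3 puts U and D at W ± 8.3·n: U = (6.39, 5.30), D = (-6.39, -5.30). Equal radii place S and A the same way about H: S = H + 8.3·n = (19.8, -10.9), A = H − 8.3·n = (7.03, -21.5). Then |WS| = |S − W| = 22.6.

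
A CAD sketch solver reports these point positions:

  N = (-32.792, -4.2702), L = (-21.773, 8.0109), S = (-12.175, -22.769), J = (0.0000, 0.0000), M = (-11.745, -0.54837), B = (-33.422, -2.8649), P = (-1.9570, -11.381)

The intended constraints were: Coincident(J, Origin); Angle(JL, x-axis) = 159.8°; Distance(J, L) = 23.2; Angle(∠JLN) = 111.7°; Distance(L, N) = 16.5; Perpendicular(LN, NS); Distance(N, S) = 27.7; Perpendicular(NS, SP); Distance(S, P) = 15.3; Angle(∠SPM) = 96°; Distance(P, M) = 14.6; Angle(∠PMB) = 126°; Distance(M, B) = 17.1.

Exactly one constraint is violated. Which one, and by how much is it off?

Distance(M, B) = 17.1 — off by 4.70.

J = (0.00, 0.00) ✓; JL at 159.8° ✓; |JL| = 23.20 ✓; ∠JLN = 111.7° ✓; |LN| = 16.50 ✓; ∠(LN, NS) = 90.00° ✓; |NS| = 27.70 ✓; ∠(NS, SP) = 90.00° ✓; |SP| = 15.30 ✓; ∠SPM = 96.00° ✓; |PM| = 14.60 ✓; ∠PMB = 126.0° ✓; |MB| = 21.80 ✗.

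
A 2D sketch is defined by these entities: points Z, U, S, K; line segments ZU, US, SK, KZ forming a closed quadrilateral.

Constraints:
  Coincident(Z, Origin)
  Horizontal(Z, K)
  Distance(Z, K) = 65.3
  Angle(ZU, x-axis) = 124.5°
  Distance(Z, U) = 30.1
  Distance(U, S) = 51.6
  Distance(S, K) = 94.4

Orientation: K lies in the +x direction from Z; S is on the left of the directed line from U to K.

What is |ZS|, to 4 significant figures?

71.99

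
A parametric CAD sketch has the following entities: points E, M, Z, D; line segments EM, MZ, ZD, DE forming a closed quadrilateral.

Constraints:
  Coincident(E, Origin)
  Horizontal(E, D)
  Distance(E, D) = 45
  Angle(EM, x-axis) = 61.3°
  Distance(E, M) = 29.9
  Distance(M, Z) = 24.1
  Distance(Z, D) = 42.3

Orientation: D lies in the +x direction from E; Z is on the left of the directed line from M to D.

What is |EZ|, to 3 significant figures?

52.8

Checks: |MZ| = 24.10 ✓; |ZD| = 42.30 ✓.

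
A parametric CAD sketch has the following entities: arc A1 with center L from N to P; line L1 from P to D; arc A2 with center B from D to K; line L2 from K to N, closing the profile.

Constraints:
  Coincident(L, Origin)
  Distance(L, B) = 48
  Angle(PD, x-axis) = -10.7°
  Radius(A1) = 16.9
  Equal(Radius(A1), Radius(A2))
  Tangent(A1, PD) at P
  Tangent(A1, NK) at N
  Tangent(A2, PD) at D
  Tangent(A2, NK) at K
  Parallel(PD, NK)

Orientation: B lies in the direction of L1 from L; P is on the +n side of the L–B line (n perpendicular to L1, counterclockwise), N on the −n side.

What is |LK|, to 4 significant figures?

50.89

The slot axis is L1's direction at -10.7°, so u = (cos -10.7°, sin -10.7°) = (0.9826, -0.1857) and n = (−sin -10.7°, cos -10.7°) = (0.1857, 0.9826). L is at the origin and B lies 48.0 along u from L, so B = 48.0·u = (47.17, -8.912). Tangency of A1 to both parallel lines with radius 16.9 puts P and N at L ± 16.9·n: P = (3.138, 16.61), N = (-3.138, -16.61). Equal radii place D and K the same way about B: D = B + 16.9·n = (50.30, 7.694), K = B − 16.9·n = (44.03, -25.52). Then |LK| = |K − L| = 50.89.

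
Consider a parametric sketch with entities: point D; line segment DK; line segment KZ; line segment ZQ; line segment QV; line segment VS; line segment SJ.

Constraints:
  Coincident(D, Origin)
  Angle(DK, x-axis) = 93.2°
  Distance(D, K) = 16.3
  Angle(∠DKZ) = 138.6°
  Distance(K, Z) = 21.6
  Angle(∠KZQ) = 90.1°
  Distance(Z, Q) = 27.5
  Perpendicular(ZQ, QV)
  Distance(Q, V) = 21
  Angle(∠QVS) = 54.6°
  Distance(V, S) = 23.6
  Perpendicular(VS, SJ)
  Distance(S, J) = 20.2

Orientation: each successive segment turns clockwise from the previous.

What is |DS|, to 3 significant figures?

26.6

D is at the origin; DK runs at 93.2° with length 16.3, so K = (-0.910, 16.3). ∠DKZ = 138.6° gives KZ at 51.8° from the x-axis; with |KZ| = 21.6, Z = (12.4, 33.2). ∠KZQ = 90.1° gives ZQ at -38.1° from the x-axis; with |ZQ| = 27.5, Q = (34.1, 16.3). The perpendicularity gives QV at right angles to ZQ, so QV runs at -128°; with |QV| = 21.0, V = (21.1, -0.245). ∠QVS = 54.6° gives VS at 106° from the x-axis; with |VS| = 23.6, S = (14.4, 22.4). Then |DS| = |S − D| = 26.6.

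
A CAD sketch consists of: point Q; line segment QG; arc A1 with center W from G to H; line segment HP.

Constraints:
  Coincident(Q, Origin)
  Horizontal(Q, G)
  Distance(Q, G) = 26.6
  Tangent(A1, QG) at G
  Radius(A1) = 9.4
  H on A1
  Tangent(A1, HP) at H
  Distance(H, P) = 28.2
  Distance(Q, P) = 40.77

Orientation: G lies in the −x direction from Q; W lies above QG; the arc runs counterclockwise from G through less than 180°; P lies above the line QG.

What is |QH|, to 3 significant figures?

19.5

Q is at the origin; QG is horizontal with |QG| = 26.6 and G on the −x side, so G = (-26.6, 0.00). Tangency of A1 to QG means the radius WG is perpendicular to QG, so W = G + (0, 9.4) = (-26.6, 9.40). Since WH ⟂ HP (tangency), |WP| = √(9.4² + 28.2²) = 29.7 regardless of where H sits on A1. So P lies on both circle(Q, 40.77) and circle(W, 29.7); the above-QG intersection is P = (-16.4, 37.3). H is the foot of the tangent from P: H = (-17.2, 9.13).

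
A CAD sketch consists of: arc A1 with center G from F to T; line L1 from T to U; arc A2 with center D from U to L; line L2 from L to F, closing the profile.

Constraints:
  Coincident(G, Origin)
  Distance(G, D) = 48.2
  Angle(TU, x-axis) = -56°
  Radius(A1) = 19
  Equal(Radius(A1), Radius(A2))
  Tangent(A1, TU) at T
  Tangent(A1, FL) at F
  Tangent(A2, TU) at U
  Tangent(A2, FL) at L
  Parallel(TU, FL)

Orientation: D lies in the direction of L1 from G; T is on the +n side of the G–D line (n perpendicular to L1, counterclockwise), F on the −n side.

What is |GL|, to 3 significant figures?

51.8

Tangency of A1 to both parallel lines with radius 19.0 puts T and F at G ± 19.0·n: T = (15.8, 10.6), F = (-15.8, -10.6). Equal radii place U and L the same way about D: U = D + 19.0·n = (42.7, -29.3), L = D − 19.0·n = (11.2, -50.6). Then |GL| = |L − G| = 51.8.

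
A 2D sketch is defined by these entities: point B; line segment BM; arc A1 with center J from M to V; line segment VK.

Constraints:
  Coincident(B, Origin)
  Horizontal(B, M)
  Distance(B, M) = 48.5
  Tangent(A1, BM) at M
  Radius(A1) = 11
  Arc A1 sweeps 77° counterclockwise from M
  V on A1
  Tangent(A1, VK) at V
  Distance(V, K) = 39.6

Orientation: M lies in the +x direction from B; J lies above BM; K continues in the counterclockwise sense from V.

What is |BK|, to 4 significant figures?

82.83

B is at the origin; B and M share the same y with |BM| = 48.5 and M on the +x side, so M = (48.50, 0.000). The tangent condition forces JM to be normal to BM, so J = M + (0, 11) = (48.50, 11.00). On A1, M sits at bearing -90° from J; a 77° counterclockwise sweep puts V at bearing -13°, so V = J + 11.0·(cos -13°, sin -13°) = (59.22, 8.526). Since A1 is tangent to VK there, JV ⟂ VK, so VK runs along (−sin -13°, cos -13°); with |VK| = 39.6, K = (68.13, 47.11). Then |BK| = |K − B| = 82.83.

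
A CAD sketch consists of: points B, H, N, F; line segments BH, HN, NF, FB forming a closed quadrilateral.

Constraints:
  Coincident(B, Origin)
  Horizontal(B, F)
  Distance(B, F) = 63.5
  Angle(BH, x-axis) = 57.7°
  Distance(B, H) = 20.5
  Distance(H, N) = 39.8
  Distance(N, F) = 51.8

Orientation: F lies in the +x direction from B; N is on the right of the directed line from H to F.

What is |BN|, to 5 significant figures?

27.632

Checks: |HN| = 39.80 ✓; |NF| = 51.80 ✓.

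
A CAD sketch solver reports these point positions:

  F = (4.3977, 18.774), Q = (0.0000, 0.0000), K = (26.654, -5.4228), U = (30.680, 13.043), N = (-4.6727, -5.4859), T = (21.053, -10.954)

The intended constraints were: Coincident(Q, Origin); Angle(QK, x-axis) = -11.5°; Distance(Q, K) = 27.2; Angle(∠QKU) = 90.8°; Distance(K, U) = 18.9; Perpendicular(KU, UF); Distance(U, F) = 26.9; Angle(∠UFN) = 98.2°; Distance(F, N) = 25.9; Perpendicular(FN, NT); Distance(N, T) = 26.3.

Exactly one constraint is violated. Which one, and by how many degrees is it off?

Perpendicular(FN, NT) — off by 8.50°.

Q = (0.00, 0.00) ✓; QK at -11.50° ✓; |QK| = 27.20 ✓; ∠QKU = 90.80° ✓; |KU| = 18.90 ✓; ∠(KU, UF) = 90.00° ✓; |UF| = 26.90 ✓; ∠UFN = 98.20° ✓; |FN| = 25.90 ✓; ∠(FN, NT) = 98.50° ✗; |NT| = 26.30 ✓.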